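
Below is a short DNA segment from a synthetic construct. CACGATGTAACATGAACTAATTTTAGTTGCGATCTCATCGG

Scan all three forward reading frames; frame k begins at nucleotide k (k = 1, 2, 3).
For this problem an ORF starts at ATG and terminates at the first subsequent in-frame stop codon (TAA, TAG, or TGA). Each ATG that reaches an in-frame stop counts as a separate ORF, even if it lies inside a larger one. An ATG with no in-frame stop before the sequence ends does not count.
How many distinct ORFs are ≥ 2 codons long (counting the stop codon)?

Frame 1: CAC GAT GTA ACA TGA ACT AAT TTT AGT TGC GAT CTC ATC — no ATG→stop ORF.
Frame 2: ACG ATG TAA CAT GAA CTA ATT TTA GTT GCG ATC TCA TCG — ATG at 5, stop TAA at 8 → 6 nt.
Frame 3: CGA TGT AAC ATG AAC TAA TTT TAG TTG CGA TCT CAT CGG — ATG at 12, stop TAA at 18 → 9 nt.
ORFs ≥ 2 codons: frame 2 5–10 (2 codons), frame 3 12–20 (3 codons). Count = 2.

2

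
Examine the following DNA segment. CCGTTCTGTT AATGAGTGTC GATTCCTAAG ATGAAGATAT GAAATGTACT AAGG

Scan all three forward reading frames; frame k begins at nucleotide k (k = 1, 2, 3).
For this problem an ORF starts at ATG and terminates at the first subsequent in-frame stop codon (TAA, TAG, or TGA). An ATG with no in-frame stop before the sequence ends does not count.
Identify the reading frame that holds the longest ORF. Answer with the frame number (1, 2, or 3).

3

Frame 1: CCG TTC TGT TAA TGA GTG TCG ATT CCT AAG ATG AAG ATA TGA AAT GTA CTA AGG — ATG at 31, stop TGA at 40 → 12 nt.
Frame 2: CGT TCT GTT AAT GAG TGT CGA TTC CTA AGA TGA AGA TAT GAA ATG TAC TAA — ATG at 44, stop TAA at 50 → 9 nt.
Frame 3: GTT CTG TTA ATG AGT GTC GAT TCC TAA GAT GAA GAT ATG AAA TGT ACT AAG — ATG at 12, stop TAA at 27 → 18 nt.
Longest ORF is 18 nt in frame 3 (positions 12–29).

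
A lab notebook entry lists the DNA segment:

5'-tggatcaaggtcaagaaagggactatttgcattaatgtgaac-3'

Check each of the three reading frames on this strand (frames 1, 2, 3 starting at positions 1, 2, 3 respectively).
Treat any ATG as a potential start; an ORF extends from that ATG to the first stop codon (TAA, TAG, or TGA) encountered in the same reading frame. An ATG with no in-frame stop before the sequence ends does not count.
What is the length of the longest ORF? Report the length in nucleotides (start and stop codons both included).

6

Frame 1: TGG ATC AAG GTC AAG AAA GGG ACT ATT TGC ATT AAT GTG AAC — no ATG→stop ORF.
Frame 2: GGA TCA AGG TCA AGA AAG GGA CTA TTT GCA TTA ATG TGA — ATG at 35, stop TGA at 38 → 6 nt.
Frame 3: GAT CAA GGT CAA GAA AGG GAC TAT TTG CAT TAA TGT GAA — no ATG→stop ORF.
Longest: frame 2, positions 35–40, 6 nt = 2 codons = 1 aa. → 6 nucleotides.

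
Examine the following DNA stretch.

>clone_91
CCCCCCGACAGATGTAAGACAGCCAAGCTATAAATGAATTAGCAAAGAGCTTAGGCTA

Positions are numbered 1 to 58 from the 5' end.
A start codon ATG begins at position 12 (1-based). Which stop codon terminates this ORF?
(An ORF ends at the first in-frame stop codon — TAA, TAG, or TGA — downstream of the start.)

TAA

Codons from position 12: ATG (12–14), TAA (15–17).
The first in-frame stop codon is TAA.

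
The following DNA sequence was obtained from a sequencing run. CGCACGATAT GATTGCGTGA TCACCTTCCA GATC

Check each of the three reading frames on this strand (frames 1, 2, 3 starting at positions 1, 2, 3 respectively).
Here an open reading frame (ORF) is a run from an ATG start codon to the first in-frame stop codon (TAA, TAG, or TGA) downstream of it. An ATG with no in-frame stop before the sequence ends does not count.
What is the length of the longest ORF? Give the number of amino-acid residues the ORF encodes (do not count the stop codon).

3

Frame 1: CGC ACG ATA TGA TTG CGT GAT CAC CTT CCA GAT — no ATG→stop ORF.
Frame 2: GCA CGA TAT GAT TGC GTG ATC ACC TTC CAG ATC — no ATG→stop ORF.
Frame 3: CAC GAT ATG ATT GCG TGA TCA CCT TCC AGA — ATG at 9, stop TGA at 18 → 12 nt.
Longest: frame 3, positions 9–20, 12 nt = 4 codons = 3 aa. → 3 amino acids.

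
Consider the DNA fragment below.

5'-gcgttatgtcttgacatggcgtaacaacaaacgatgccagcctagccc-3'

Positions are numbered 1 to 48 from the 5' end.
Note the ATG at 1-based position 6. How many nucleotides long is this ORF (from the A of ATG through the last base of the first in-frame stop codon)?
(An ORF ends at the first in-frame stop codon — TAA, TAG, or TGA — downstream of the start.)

Codons from position 6: ATG (6–8), TCT (9–11), TGA (12–14).
TGA is the first in-frame stop; ORF spans 6–14, 9 nucleotides.

9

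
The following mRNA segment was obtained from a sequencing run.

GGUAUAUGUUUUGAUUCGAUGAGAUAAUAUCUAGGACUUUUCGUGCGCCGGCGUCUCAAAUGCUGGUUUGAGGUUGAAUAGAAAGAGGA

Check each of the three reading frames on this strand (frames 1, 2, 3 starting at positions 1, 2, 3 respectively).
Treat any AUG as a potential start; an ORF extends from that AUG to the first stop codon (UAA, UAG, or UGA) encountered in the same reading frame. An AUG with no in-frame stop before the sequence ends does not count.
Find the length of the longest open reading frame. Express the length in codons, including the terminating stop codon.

4

Frame 1: GGU AUA UGU UUU GAU UCG AUG AGA UAA UAU CUA GGA CUU UUC GUG CGC CGG CGU CUC AAA UGC UGG UUU GAG GUU GAA UAG AAA GAG — AUG at 19, stop UAA at 25 → 9 nt.
Frame 2: GUA UAU GUU UUG AUU CGA UGA GAU AAU AUC UAG GAC UUU UCG UGC GCC GGC GUC UCA AAU GCU GGU UUG AGG UUG AAU AGA AAG AGG — no AUG→stop ORF.
Frame 3: UAU AUG UUU UGA UUC GAU GAG AUA AUA UCU AGG ACU UUU CGU GCG CCG GCG UCU CAA AUG CUG GUU UGA GGU UGA AUA GAA AGA GGA — AUG at 6, stop UGA at 12 → 9 nt; AUG at 60, stop UGA at 69 → 12 nt.
Longest: frame 3, positions 60–71, 12 nt = 4 codons = 3 aa. → 4 codons.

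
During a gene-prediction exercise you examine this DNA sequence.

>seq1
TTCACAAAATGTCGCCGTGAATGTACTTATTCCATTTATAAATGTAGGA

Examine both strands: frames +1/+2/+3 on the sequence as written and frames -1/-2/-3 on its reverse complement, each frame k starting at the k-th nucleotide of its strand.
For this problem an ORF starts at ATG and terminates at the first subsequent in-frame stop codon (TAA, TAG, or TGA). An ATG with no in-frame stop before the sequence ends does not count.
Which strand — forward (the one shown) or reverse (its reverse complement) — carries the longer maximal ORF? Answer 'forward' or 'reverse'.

Reverse complement (5'→3'): TCCTACATTTATAAATGGAATAAGTACATTCACGGCGACATTTTGTGAA
Frame +1: TTC ACA AAA TGT CGC CGT GAA TGT ACT TAT TCC ATT TAT AAA TGT AGG — no ATG→stop ORF.
Frame +2: TCA CAA AAT GTC GCC GTG AAT GTA CTT ATT CCA TTT ATA AAT GTA GGA — no ATG→stop ORF.
Frame +3: CAC AAA ATG TCG CCG TGA ATG TAC TTA TTC CAT TTA TAA ATG TAG — ATG at 9, stop TGA at 18 → 12 nt; ATG at 21, stop TAA at 39 → 21 nt; ATG at 42, stop TAG at 45 → 6 nt.
Frame -1: TCC TAC ATT TAT AAA TGG AAT AAG TAC ATT CAC GGC GAC ATT TTG TGA — no ATG→stop ORF.
Frame -2: CCT ACA TTT ATA AAT GGA ATA AGT ACA TTC ACG GCG ACA TTT TGT GAA — no ATG→stop ORF.
Frame -3: CTA CAT TTA TAA ATG GAA TAA GTA CAT TCA CGG CGA CAT TTT GTG — ATG at 15, stop TAA at 21 → 9 nt.
Forward-strand max 21 nt; reverse-strand max 9 nt. The forward strand has the longer ORF.

forward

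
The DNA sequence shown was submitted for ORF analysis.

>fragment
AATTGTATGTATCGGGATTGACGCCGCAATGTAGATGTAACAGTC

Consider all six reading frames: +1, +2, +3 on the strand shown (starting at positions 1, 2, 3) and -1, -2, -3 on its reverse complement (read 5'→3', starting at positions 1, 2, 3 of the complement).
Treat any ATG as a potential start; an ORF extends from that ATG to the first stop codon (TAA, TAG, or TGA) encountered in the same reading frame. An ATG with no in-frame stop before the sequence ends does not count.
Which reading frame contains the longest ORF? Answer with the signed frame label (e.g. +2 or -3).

Reverse complement (5'→3'): GACTGTTACATCTACATTGCGGCGTCAATCCCGATACATACAATT
Frame +1: AAT TGT ATG TAT CGG GAT TGA CGC CGC AAT GTA GAT GTA ACA GTC — ATG at 7, stop TGA at 19 → 15 nt.
Frame +2: ATT GTA TGT ATC GGG ATT GAC GCC GCA ATG TAG ATG TAA CAG — ATG at 29, stop TAG at 32 → 6 nt; ATG at 35, stop TAA at 38 → 6 nt.
Frame +3: TTG TAT GTA TCG GGA TTG ACG CCG CAA TGT AGA TGT AAC AGT — no ATG→stop ORF.
Frame -1: GAC TGT TAC ATC TAC ATT GCG GCG TCA ATC CCG ATA CAT ACA ATT — no ATG→stop ORF.
Frame -2: ACT GTT ACA TCT ACA TTG CGG CGT CAA TCC CGA TAC ATA CAA — no ATG→stop ORF.
Frame -3: CTG TTA CAT CTA CAT TGC GGC GTC AAT CCC GAT ACA TAC AAT — no ATG→stop ORF.
Longest ORF is 15 nt in frame +1 (positions 7–21).

+1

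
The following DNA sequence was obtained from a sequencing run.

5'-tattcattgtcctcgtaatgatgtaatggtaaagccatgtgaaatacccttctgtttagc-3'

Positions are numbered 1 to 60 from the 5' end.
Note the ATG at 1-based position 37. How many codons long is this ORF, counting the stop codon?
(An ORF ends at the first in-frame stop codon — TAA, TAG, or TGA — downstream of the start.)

2

Codons from position 37: ATG (37–39), TGA (40–42).
TGA is the first in-frame stop; that's 2 codons including the stop.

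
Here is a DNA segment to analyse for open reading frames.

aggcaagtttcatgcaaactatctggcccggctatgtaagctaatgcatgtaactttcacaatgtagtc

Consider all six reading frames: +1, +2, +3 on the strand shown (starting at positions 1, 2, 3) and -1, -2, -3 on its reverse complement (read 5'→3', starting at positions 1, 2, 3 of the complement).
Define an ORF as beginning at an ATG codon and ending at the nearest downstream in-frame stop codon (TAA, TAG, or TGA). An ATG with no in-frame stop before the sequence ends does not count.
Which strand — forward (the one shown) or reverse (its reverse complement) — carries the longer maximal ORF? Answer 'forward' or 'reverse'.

forward

Reverse complement (5'→3'): GACTACATTGTGAAAGTTACATGCATTAGCTTACATAGCCGGGCCAGATAGTTTGCATGAAACTTGCCT
Frame +1: AGG CAA GTT TCA TGC AAA CTA TCT GGC CCG GCT ATG TAA GCT AAT GCA TGT AAC TTT CAC AAT GTA GTC — ATG at 34, stop TAA at 37 → 6 nt.
Frame +2: GGC AAG TTT CAT GCA AAC TAT CTG GCC CGG CTA TGT AAG CTA ATG CAT GTA ACT TTC ACA ATG TAG — ATG at 44, stop TAG at 65 → 24 nt; ATG at 62, stop TAG at 65 → 6 nt.
Frame +3: GCA AGT TTC ATG CAA ACT ATC TGG CCC GGC TAT GTA AGC TAA TGC ATG TAA CTT TCA CAA TGT AGT — ATG at 12, stop TAA at 42 → 33 nt; ATG at 48, stop TAA at 51 → 6 nt.
Frame -1: GAC TAC ATT GTG AAA GTT ACA TGC ATT AGC TTA CAT AGC CGG GCC AGA TAG TTT GCA TGA AAC TTG CCT — no ATG→stop ORF.
Frame -2: ACT ACA TTG TGA AAG TTA CAT GCA TTA GCT TAC ATA GCC GGG CCA GAT AGT TTG CAT GAA ACT TGC — no ATG→stop ORF.
Frame -3: CTA CAT TGT GAA AGT TAC ATG CAT TAG CTT ACA TAG CCG GGC CAG ATA GTT TGC ATG AAA CTT GCC — ATG at 21, stop TAG at 27 → 9 nt.
Forward-strand max 33 nt; reverse-strand max 9 nt. The forward strand has the longer ORF.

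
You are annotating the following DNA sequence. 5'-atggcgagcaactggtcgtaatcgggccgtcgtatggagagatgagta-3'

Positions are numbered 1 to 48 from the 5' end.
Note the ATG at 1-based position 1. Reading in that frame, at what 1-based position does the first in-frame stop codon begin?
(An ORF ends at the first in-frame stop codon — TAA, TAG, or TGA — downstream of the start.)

19

Codons from position 1: ATG (1–3), GCG (4–6), AGC (7–9), AAC (10–12), TGG (13–15), TCG (16–18), TAA (19–21).
TAA is a stop codon; it begins at position 19.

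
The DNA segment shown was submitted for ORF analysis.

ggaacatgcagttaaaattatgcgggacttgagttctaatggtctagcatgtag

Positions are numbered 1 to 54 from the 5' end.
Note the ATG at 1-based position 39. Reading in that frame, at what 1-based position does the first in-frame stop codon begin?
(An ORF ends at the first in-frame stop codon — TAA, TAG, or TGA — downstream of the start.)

Codons from position 39: ATG (39–41), GTC (42–44), TAG (45–47).
TAG is a stop codon; it begins at position 45.

45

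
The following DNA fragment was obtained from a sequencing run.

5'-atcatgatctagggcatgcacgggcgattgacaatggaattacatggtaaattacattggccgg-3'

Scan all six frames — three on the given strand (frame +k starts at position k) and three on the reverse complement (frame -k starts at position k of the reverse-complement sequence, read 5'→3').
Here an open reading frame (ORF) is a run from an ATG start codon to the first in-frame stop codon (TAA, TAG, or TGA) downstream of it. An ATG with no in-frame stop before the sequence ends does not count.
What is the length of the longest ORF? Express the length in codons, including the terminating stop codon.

3

Reverse complement (5'→3'): CCGGCCAATGTAATTTACCATGTAATTCCATTGTCAATCGCCCGTGCATGCCCTAGATCATGAT
Frame +1: ATC ATG ATC TAG GGC ATG CAC GGG CGA TTG ACA ATG GAA TTA CAT GGT AAA TTA CAT TGG CCG — ATG at 4, stop TAG at 10 → 9 nt.
Frame +2: TCA TGA TCT AGG GCA TGC ACG GGC GAT TGA CAA TGG AAT TAC ATG GTA AAT TAC ATT GGC CGG — no ATG→stop ORF.
Frame +3: CAT GAT CTA GGG CAT GCA CGG GCG ATT GAC AAT GGA ATT ACA TGG TAA ATT ACA TTG GCC — no ATG→stop ORF.
Frame -1: CCG GCC AAT GTA ATT TAC CAT GTA ATT CCA TTG TCA ATC GCC CGT GCA TGC CCT AGA TCA TGA — no ATG→stop ORF.
Frame -2: CGG CCA ATG TAA TTT ACC ATG TAA TTC CAT TGT CAA TCG CCC GTG CAT GCC CTA GAT CAT GAT — ATG at 8, stop TAA at 11 → 6 nt; ATG at 20, stop TAA at 23 → 6 nt.
Frame -3: GGC CAA TGT AAT TTA CCA TGT AAT TCC ATT GTC AAT CGC CCG TGC ATG CCC TAG ATC ATG — ATG at 48, stop TAG at 54 → 9 nt.
Longest: frame +1, positions 4–12, 9 nt = 3 codons = 2 aa. → 3 codons.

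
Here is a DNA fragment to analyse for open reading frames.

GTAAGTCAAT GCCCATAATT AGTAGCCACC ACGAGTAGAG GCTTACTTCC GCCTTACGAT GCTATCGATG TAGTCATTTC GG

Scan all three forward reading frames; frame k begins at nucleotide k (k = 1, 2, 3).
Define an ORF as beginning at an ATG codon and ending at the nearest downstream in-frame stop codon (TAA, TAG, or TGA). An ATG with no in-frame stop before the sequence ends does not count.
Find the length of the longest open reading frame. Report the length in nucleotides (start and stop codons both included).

30

Frame 1: GTA AGT CAA TGC CCA TAA TTA GTA GCC ACC ACG AGT AGA GGC TTA CTT CCG CCT TAC GAT GCT ATC GAT GTA GTC ATT TCG — no ATG→stop ORF.
Frame 2: TAA GTC AAT GCC CAT AAT TAG TAG CCA CCA CGA GTA GAG GCT TAC TTC CGC CTT ACG ATG CTA TCG ATG TAG TCA TTT CGG — ATG at 59, stop TAG at 71 → 15 nt; ATG at 68, stop TAG at 71 → 6 nt.
Frame 3: AAG TCA ATG CCC ATA ATT AGT AGC CAC CAC GAG TAG AGG CTT ACT TCC GCC TTA CGA TGC TAT CGA TGT AGT CAT TTC — ATG at 9, stop TAG at 36 → 30 nt.
Longest: frame 3, positions 9–38, 30 nt = 10 codons = 9 aa. → 30 nucleotides.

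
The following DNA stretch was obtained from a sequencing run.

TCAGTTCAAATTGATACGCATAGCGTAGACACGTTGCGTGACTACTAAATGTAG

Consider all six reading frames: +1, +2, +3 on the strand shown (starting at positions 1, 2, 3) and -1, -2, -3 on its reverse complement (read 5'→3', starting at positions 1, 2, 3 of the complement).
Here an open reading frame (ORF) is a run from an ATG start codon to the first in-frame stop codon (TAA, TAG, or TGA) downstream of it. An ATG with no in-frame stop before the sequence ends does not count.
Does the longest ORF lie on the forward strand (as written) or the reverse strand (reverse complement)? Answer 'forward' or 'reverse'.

reverse

Reverse complement (5'→3'): CTACATTTAGTAGTCACGCAACGTGTCTACGCTATGCGTATCAATTTGAACTGA
Frame +1: TCA GTT CAA ATT GAT ACG CAT AGC GTA GAC ACG TTG CGT GAC TAC TAA ATG TAG — ATG at 49, stop TAG at 52 → 6 nt.
Frame +2: CAG TTC AAA TTG ATA CGC ATA GCG TAG ACA CGT TGC GTG ACT ACT AAA TGT — no ATG→stop ORF.
Frame +3: AGT TCA AAT TGA TAC GCA TAG CGT AGA CAC GTT GCG TGA CTA CTA AAT GTA — no ATG→stop ORF.
Frame -1: CTA CAT TTA GTA GTC ACG CAA CGT GTC TAC GCT ATG CGT ATC AAT TTG AAC TGA — ATG at 34, stop TGA at 52 → 21 nt.
Frame -2: TAC ATT TAG TAG TCA CGC AAC GTG TCT ACG CTA TGC GTA TCA ATT TGA ACT — no ATG→stop ORF.
Frame -3: ACA TTT AGT AGT CAC GCA ACG TGT CTA CGC TAT GCG TAT CAA TTT GAA CTG — no ATG→stop ORF.
Forward-strand max 6 nt; reverse-strand max 21 nt. The reverse strand has the longer ORF.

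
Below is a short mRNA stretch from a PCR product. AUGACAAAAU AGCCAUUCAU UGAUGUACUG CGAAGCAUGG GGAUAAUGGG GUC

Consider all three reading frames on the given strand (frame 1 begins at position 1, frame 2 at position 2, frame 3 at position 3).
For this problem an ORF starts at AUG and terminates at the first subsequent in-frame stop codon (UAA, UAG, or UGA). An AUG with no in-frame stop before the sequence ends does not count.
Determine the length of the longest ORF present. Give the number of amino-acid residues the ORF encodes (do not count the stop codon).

7

Frame 1: AUG ACA AAA UAG CCA UUC AUU GAU GUA CUG CGA AGC AUG GGG AUA AUG GGG — AUG at 1, stop UAG at 10 → 12 nt.
Frame 2: UGA CAA AAU AGC CAU UCA UUG AUG UAC UGC GAA GCA UGG GGA UAA UGG GGU — AUG at 23, stop UAA at 44 → 24 nt.
Frame 3: GAC AAA AUA GCC AUU CAU UGA UGU ACU GCG AAG CAU GGG GAU AAU GGG GUC — no AUG→stop ORF.
Longest: frame 2, positions 23–46, 24 nt = 8 codons = 7 aa. → 7 amino acids.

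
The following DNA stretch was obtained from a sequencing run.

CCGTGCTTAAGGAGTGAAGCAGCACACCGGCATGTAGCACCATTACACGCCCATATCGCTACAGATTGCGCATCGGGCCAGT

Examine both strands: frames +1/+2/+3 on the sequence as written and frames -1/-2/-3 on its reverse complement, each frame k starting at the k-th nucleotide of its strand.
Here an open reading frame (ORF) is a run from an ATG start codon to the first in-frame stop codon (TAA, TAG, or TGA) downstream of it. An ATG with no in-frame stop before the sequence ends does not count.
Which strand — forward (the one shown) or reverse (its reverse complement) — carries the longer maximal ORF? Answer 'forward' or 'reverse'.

Reverse complement (5'→3'): ACTGGCCCGATGCGCAATCTGTAGCGATATGGGCGTGTAATGGTGCTACATGCCGGTGTGCTGCTTCACTCCTTAAGCACGG
Frame +1: CCG TGC TTA AGG AGT GAA GCA GCA CAC CGG CAT GTA GCA CCA TTA CAC GCC CAT ATC GCT ACA GAT TGC GCA TCG GGC CAG — no ATG→stop ORF.
Frame +2: CGT GCT TAA GGA GTG AAG CAG CAC ACC GGC ATG TAG CAC CAT TAC ACG CCC ATA TCG CTA CAG ATT GCG CAT CGG GCC AGT — ATG at 32, stop TAG at 35 → 6 nt.
Frame +3: GTG CTT AAG GAG TGA AGC AGC ACA CCG GCA TGT AGC ACC ATT ACA CGC CCA TAT CGC TAC AGA TTG CGC ATC GGG CCA — no ATG→stop ORF.
Frame -1: ACT GGC CCG ATG CGC AAT CTG TAG CGA TAT GGG CGT GTA ATG GTG CTA CAT GCC GGT GTG CTG CTT CAC TCC TTA AGC ACG — ATG at 10, stop TAG at 22 → 15 nt.
Frame -2: CTG GCC CGA TGC GCA ATC TGT AGC GAT ATG GGC GTG TAA TGG TGC TAC ATG CCG GTG TGC TGC TTC ACT CCT TAA GCA CGG — ATG at 29, stop TAA at 38 → 12 nt; ATG at 50, stop TAA at 74 → 27 nt.
Frame -3: TGG CCC GAT GCG CAA TCT GTA GCG ATA TGG GCG TGT AAT GGT GCT ACA TGC CGG TGT GCT GCT TCA CTC CTT AAG CAC — no ATG→stop ORF.
Forward-strand max 6 nt; reverse-strand max 27 nt. The reverse strand has the longer ORF.

reverse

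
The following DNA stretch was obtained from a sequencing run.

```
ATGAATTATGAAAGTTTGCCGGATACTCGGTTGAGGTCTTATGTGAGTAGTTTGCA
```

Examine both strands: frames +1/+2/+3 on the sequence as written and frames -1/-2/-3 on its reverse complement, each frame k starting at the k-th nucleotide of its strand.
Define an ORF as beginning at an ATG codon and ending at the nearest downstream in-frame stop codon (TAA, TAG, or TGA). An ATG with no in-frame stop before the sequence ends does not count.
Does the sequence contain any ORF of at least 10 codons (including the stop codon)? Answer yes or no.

Reverse complement (5'→3'): TGCAAACTACTCACATAAGACCTCAACCGAGTATCCGGCAAACTTTCATAATTCAT
Frame +1: ATG AAT TAT GAA AGT TTG CCG GAT ACT CGG TTG AGG TCT TAT GTG AGT AGT TTG — no ATG→stop ORF.
Frame +2: TGA ATT ATG AAA GTT TGC CGG ATA CTC GGT TGA GGT CTT ATG TGA GTA GTT TGC — ATG at 8, stop TGA at 32 → 27 nt; ATG at 41, stop TGA at 44 → 6 nt.
Frame +3: GAA TTA TGA AAG TTT GCC GGA TAC TCG GTT GAG GTC TTA TGT GAG TAG TTT GCA — no ATG→stop ORF.
Frame -1: TGC AAA CTA CTC ACA TAA GAC CTC AAC CGA GTA TCC GGC AAA CTT TCA TAA TTC — no ATG→stop ORF.
Frame -2: GCA AAC TAC TCA CAT AAG ACC TCA ACC GAG TAT CCG GCA AAC TTT CAT AAT TCA — no ATG→stop ORF.
Frame -3: CAA ACT ACT CAC ATA AGA CCT CAA CCG AGT ATC CGG CAA ACT TTC ATA ATT CAT — no ATG→stop ORF.
Largest ORF found is 9 codons < 10, so no.

no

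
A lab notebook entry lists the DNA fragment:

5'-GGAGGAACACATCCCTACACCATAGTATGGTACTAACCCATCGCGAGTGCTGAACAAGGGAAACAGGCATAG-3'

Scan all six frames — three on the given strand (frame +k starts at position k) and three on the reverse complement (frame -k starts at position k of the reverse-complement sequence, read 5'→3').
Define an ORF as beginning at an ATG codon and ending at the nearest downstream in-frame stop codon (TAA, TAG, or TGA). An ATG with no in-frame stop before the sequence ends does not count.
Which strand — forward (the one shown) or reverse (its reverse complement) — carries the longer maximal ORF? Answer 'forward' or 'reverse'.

Reverse complement (5'→3'): CTATGCCTGTTTCCCTTGTTCAGCACTCGCGATGGGTTAGTACCATACTATGGTGTAGGGATGTGTTCCTCC
Frame +1: GGA GGA ACA CAT CCC TAC ACC ATA GTA TGG TAC TAA CCC ATC GCG AGT GCT GAA CAA GGG AAA CAG GCA TAG — no ATG→stop ORF.
Frame +2: GAG GAA CAC ATC CCT ACA CCA TAG TAT GGT ACT AAC CCA TCG CGA GTG CTG AAC AAG GGA AAC AGG CAT — no ATG→stop ORF.
Frame +3: AGG AAC ACA TCC CTA CAC CAT AGT ATG GTA CTA ACC CAT CGC GAG TGC TGA ACA AGG GAA ACA GGC ATA — ATG at 27, stop TGA at 51 → 27 nt.
Frame -1: CTA TGC CTG TTT CCC TTG TTC AGC ACT CGC GAT GGG TTA GTA CCA TAC TAT GGT GTA GGG ATG TGT TCC TCC — no ATG→stop ORF.
Frame -2: TAT GCC TGT TTC CCT TGT TCA GCA CTC GCG ATG GGT TAG TAC CAT ACT ATG GTG TAG GGA TGT GTT CCT — ATG at 32, stop TAG at 38 → 9 nt; ATG at 50, stop TAG at 56 → 9 nt.
Frame -3: ATG CCT GTT TCC CTT GTT CAG CAC TCG CGA TGG GTT AGT ACC ATA CTA TGG TGT AGG GAT GTG TTC CTC — no ATG→stop ORF.
Forward-strand max 27 nt; reverse-strand max 9 nt. The forward strand has the longer ORF.

forward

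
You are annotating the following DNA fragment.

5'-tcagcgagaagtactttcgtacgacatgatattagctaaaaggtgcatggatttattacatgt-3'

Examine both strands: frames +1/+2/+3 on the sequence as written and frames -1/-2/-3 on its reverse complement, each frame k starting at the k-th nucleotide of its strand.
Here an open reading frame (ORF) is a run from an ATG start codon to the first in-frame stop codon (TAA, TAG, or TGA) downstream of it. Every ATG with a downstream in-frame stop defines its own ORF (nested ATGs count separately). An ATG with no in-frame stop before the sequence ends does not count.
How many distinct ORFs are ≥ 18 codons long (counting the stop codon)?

0

Reverse complement (5'→3'): ACATGTAATAAATCCATGCACCTTTTAGCTAATATCATGTCGTACGAAAGTACTTCTCGCTGA
Frame +1: TCA GCG AGA AGT ACT TTC GTA CGA CAT GAT ATT AGC TAA AAG GTG CAT GGA TTT ATT ACA TGT — no ATG→stop ORF.
Frame +2: CAG CGA GAA GTA CTT TCG TAC GAC ATG ATA TTA GCT AAA AGG TGC ATG GAT TTA TTA CAT — no ATG→stop ORF.
Frame +3: AGC GAG AAG TAC TTT CGT ACG ACA TGA TAT TAG CTA AAA GGT GCA TGG ATT TAT TAC ATG — no ATG→stop ORF.
Frame -1: ACA TGT AAT AAA TCC ATG CAC CTT TTA GCT AAT ATC ATG TCG TAC GAA AGT ACT TCT CGC TGA — ATG at 16, stop TGA at 61 → 48 nt; ATG at 37, stop TGA at 61 → 27 nt.
Frame -2: CAT GTA ATA AAT CCA TGC ACC TTT TAG CTA ATA TCA TGT CGT ACG AAA GTA CTT CTC GCT — no ATG→stop ORF.
Frame -3: ATG TAA TAA ATC CAT GCA CCT TTT AGC TAA TAT CAT GTC GTA CGA AAG TAC TTC TCG CTG — ATG at 3, stop TAA at 6 → 6 nt.
No ORF reaches 18 codons. Count = 0.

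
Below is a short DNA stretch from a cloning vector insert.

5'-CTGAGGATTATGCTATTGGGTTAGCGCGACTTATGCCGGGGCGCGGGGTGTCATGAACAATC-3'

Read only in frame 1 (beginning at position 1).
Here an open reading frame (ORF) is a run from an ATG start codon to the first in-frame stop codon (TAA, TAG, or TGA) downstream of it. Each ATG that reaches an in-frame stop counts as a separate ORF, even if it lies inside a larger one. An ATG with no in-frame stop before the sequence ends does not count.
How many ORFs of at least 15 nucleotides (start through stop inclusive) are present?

1

Frame 1: CTG AGG ATT ATG CTA TTG GGT TAG CGC GAC TTA TGC CGG GGC GCG GGG TGT CAT GAA CAA — ATG at 10, stop TAG at 22 → 15 nt.
ORFs ≥ 15 nucleotides: frame 1 10–24 (15 nucleotides). Count = 1.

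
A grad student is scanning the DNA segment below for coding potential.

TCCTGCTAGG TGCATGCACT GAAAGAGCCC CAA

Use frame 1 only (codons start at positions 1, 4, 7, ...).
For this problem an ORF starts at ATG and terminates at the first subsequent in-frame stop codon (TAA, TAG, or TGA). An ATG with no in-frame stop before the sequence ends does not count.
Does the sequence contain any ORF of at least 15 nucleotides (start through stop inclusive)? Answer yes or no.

no

Frame 1: TCC TGC TAG GTG CAT GCA CTG AAA GAG CCC CAA — no ATG→stop ORF.
Largest ORF found is 0 nucleotides < 15, so no.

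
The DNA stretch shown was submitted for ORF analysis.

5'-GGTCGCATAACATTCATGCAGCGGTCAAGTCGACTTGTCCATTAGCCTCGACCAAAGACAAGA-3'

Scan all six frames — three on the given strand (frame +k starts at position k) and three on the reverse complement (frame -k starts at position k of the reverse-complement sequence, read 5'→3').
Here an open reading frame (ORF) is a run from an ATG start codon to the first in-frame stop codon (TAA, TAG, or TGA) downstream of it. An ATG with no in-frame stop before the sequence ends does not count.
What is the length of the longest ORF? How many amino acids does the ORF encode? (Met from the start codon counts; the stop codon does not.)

Reverse complement (5'→3'): TCTTGTCTTTGGTCGAGGCTAATGGACAAGTCGACTTGACCGCTGCATGAATGTTATGCGACC
Frame +1: GGT CGC ATA ACA TTC ATG CAG CGG TCA AGT CGA CTT GTC CAT TAG CCT CGA CCA AAG ACA AGA — ATG at 16, stop TAG at 43 → 30 nt.
Frame +2: GTC GCA TAA CAT TCA TGC AGC GGT CAA GTC GAC TTG TCC ATT AGC CTC GAC CAA AGA CAA — no ATG→stop ORF.
Frame +3: TCG CAT AAC ATT CAT GCA GCG GTC AAG TCG ACT TGT CCA TTA GCC TCG ACC AAA GAC AAG — no ATG→stop ORF.
Frame -1: TCT TGT CTT TGG TCG AGG CTA ATG GAC AAG TCG ACT TGA CCG CTG CAT GAA TGT TAT GCG ACC — ATG at 22, stop TGA at 37 → 18 nt.
Frame -2: CTT GTC TTT GGT CGA GGC TAA TGG ACA AGT CGA CTT GAC CGC TGC ATG AAT GTT ATG CGA — no ATG→stop ORF.
Frame -3: TTG TCT TTG GTC GAG GCT AAT GGA CAA GTC GAC TTG ACC GCT GCA TGA ATG TTA TGC GAC — no ATG→stop ORF.
Longest: frame +1, positions 16–45, 30 nt = 10 codons = 9 aa. → 9 amino acids.

9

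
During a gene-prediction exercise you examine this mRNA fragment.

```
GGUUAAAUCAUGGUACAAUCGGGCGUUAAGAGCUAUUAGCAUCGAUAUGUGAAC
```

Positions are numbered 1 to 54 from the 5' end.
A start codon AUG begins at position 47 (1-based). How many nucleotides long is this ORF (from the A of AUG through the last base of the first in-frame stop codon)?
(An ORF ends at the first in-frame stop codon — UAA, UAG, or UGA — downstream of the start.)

6

Codons from position 47: AUG (47–49), UGA (50–52).
UGA is the first in-frame stop; ORF spans 47–52, 6 nucleotides.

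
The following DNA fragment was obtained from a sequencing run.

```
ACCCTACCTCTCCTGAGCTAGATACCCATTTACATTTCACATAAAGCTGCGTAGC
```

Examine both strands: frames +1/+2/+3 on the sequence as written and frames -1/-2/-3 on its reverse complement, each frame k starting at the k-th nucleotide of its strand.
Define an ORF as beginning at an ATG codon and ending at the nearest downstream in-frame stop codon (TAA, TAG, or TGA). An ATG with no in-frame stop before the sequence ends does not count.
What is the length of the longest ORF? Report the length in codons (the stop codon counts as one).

4

Reverse complement (5'→3'): GCTACGCAGCTTTATGTGAAATGTAAATGGGTATCTAGCTCAGGAGAGGTAGGGT
Frame +1: ACC CTA CCT CTC CTG AGC TAG ATA CCC ATT TAC ATT TCA CAT AAA GCT GCG TAG — no ATG→stop ORF.
Frame +2: CCC TAC CTC TCC TGA GCT AGA TAC CCA TTT ACA TTT CAC ATA AAG CTG CGT AGC — no ATG→stop ORF.
Frame +3: CCT ACC TCT CCT GAG CTA GAT ACC CAT TTA CAT TTC ACA TAA AGC TGC GTA — no ATG→stop ORF.
Frame -1: GCT ACG CAG CTT TAT GTG AAA TGT AAA TGG GTA TCT AGC TCA GGA GAG GTA GGG — no ATG→stop ORF.
Frame -2: CTA CGC AGC TTT ATG TGA AAT GTA AAT GGG TAT CTA GCT CAG GAG AGG TAG GGT — ATG at 14, stop TGA at 17 → 6 nt.
Frame -3: TAC GCA GCT TTA TGT GAA ATG TAA ATG GGT ATC TAG CTC AGG AGA GGT AGG — ATG at 21, stop TAA at 24 → 6 nt; ATG at 27, stop TAG at 36 → 12 nt.
Longest: frame -3, positions 27–38, 12 nt = 4 codons = 3 aa. → 4 codons.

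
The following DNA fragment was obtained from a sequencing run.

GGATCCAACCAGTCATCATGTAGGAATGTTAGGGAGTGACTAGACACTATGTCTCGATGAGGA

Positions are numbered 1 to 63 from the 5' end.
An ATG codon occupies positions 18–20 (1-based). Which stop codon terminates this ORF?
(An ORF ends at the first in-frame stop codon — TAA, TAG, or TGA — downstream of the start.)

Codons from position 18: ATG (18–20), TAG (21–23).
The first in-frame stop codon is TAG.

TAG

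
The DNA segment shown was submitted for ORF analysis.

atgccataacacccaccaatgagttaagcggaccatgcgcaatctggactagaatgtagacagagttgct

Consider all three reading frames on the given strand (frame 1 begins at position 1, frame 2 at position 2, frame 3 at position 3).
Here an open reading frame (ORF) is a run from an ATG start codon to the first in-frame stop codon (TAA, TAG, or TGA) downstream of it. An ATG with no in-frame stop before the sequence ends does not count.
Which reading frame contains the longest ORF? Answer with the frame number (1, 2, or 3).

2

Frame 1: ATG CCA TAA CAC CCA CCA ATG AGT TAA GCG GAC CAT GCG CAA TCT GGA CTA GAA TGT AGA CAG AGT TGC — ATG at 1, stop TAA at 7 → 9 nt; ATG at 19, stop TAA at 25 → 9 nt.
Frame 2: TGC CAT AAC ACC CAC CAA TGA GTT AAG CGG ACC ATG CGC AAT CTG GAC TAG AAT GTA GAC AGA GTT GCT — ATG at 35, stop TAG at 50 → 18 nt.
Frame 3: GCC ATA ACA CCC ACC AAT GAG TTA AGC GGA CCA TGC GCA ATC TGG ACT AGA ATG TAG ACA GAG TTG — ATG at 54, stop TAG at 57 → 6 nt.
Longest ORF is 18 nt in frame 2 (positions 35–52).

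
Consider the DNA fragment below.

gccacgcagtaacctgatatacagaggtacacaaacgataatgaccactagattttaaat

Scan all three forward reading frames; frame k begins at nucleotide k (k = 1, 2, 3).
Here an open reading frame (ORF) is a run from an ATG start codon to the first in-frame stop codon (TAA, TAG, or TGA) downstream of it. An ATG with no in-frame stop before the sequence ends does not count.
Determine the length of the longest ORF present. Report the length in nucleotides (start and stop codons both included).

Frame 1: GCC ACG CAG TAA CCT GAT ATA CAG AGG TAC ACA AAC GAT AAT GAC CAC TAG ATT TTA AAT — no ATG→stop ORF.
Frame 2: CCA CGC AGT AAC CTG ATA TAC AGA GGT ACA CAA ACG ATA ATG ACC ACT AGA TTT TAA — ATG at 41, stop TAA at 56 → 18 nt.
Frame 3: CAC GCA GTA ACC TGA TAT ACA GAG GTA CAC AAA CGA TAA TGA CCA CTA GAT TTT AAA — no ATG→stop ORF.
Longest: frame 2, positions 41–58, 18 nt = 6 codons = 5 aa. → 18 nucleotides.

18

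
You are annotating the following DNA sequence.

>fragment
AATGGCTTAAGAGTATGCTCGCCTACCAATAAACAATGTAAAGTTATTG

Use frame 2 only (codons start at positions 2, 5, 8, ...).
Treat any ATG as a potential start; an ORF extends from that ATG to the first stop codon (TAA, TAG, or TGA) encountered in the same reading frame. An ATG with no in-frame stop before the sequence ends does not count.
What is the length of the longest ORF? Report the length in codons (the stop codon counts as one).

3

Frame 2: ATG GCT TAA GAG TAT GCT CGC CTA CCA ATA AAC AAT GTA AAG TTA TTG — ATG at 2, stop TAA at 8 → 9 nt.
Longest: frame 2, positions 2–10, 9 nt = 3 codons = 2 aa. → 3 codons.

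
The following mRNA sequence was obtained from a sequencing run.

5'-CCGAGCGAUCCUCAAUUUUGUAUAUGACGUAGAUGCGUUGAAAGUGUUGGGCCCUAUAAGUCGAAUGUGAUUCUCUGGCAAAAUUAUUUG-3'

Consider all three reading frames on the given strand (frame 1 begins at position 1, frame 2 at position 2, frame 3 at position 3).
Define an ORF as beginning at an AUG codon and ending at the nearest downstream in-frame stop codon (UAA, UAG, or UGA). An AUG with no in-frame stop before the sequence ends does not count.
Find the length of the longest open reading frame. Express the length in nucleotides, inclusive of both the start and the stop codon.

9

Frame 1: CCG AGC GAU CCU CAA UUU UGU AUA UGA CGU AGA UGC GUU GAA AGU GUU GGG CCC UAU AAG UCG AAU GUG AUU CUC UGG CAA AAU UAU UUG — no AUG→stop ORF.
Frame 2: CGA GCG AUC CUC AAU UUU GUA UAU GAC GUA GAU GCG UUG AAA GUG UUG GGC CCU AUA AGU CGA AUG UGA UUC UCU GGC AAA AUU AUU — AUG at 65, stop UGA at 68 → 6 nt.
Frame 3: GAG CGA UCC UCA AUU UUG UAU AUG ACG UAG AUG CGU UGA AAG UGU UGG GCC CUA UAA GUC GAA UGU GAU UCU CUG GCA AAA UUA UUU — AUG at 24, stop UAG at 30 → 9 nt; AUG at 33, stop UGA at 39 → 9 nt.
Longest: frame 3, positions 24–32, 9 nt = 3 codons = 2 aa. → 9 nucleotides.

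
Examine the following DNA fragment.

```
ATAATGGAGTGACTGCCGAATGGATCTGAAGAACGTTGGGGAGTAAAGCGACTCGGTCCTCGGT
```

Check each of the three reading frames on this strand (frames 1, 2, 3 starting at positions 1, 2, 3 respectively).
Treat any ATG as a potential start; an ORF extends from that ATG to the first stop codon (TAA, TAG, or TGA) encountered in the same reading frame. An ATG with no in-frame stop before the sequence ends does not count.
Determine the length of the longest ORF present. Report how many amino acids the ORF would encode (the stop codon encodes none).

8

Frame 1: ATA ATG GAG TGA CTG CCG AAT GGA TCT GAA GAA CGT TGG GGA GTA AAG CGA CTC GGT CCT CGG — ATG at 4, stop TGA at 10 → 9 nt.
Frame 2: TAA TGG AGT GAC TGC CGA ATG GAT CTG AAG AAC GTT GGG GAG TAA AGC GAC TCG GTC CTC GGT — ATG at 20, stop TAA at 44 → 27 nt.
Frame 3: AAT GGA GTG ACT GCC GAA TGG ATC TGA AGA ACG TTG GGG AGT AAA GCG ACT CGG TCC TCG — no ATG→stop ORF.
Longest: frame 2, positions 20–46, 27 nt = 9 codons = 8 aa. → 8 amino acids.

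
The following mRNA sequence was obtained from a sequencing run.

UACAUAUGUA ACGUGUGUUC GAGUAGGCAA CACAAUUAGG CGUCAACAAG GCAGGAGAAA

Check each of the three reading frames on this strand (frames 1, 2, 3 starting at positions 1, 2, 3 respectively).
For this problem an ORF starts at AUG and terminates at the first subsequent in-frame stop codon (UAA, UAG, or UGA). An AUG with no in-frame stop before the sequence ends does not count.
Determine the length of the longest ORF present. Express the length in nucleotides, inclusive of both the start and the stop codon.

Frame 1: UAC AUA UGU AAC GUG UGU UCG AGU AGG CAA CAC AAU UAG GCG UCA ACA AGG CAG GAG AAA — no AUG→stop ORF.
Frame 2: ACA UAU GUA ACG UGU GUU CGA GUA GGC AAC ACA AUU AGG CGU CAA CAA GGC AGG AGA — no AUG→stop ORF.
Frame 3: CAU AUG UAA CGU GUG UUC GAG UAG GCA ACA CAA UUA GGC GUC AAC AAG GCA GGA GAA — AUG at 6, stop UAA at 9 → 6 nt.
Longest: frame 3, positions 6–11, 6 nt = 2 codons = 1 aa. → 6 nucleotides.

6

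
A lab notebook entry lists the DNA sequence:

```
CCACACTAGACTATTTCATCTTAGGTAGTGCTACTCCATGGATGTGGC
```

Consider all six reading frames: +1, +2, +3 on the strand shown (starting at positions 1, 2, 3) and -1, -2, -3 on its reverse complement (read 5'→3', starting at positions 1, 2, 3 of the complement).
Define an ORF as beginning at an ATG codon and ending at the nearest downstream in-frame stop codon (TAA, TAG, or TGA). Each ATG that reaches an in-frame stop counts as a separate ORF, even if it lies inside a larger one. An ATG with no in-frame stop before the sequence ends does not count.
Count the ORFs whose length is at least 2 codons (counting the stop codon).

Reverse complement (5'→3'): GCCACATCCATGGAGTAGCACTACCTAAGATGAAATAGTCTAGTGTGG
Frame +1: CCA CAC TAG ACT ATT TCA TCT TAG GTA GTG CTA CTC CAT GGA TGT GGC — no ATG→stop ORF.
Frame +2: CAC ACT AGA CTA TTT CAT CTT AGG TAG TGC TAC TCC ATG GAT GTG — no ATG→stop ORF.
Frame +3: ACA CTA GAC TAT TTC ATC TTA GGT AGT GCT ACT CCA TGG ATG TGG — no ATG→stop ORF.
Frame -1: GCC ACA TCC ATG GAG TAG CAC TAC CTA AGA TGA AAT AGT CTA GTG TGG — ATG at 10, stop TAG at 16 → 9 nt.
Frame -2: CCA CAT CCA TGG AGT AGC ACT ACC TAA GAT GAA ATA GTC TAG TGT — no ATG→stop ORF.
Frame -3: CAC ATC CAT GGA GTA GCA CTA CCT AAG ATG AAA TAG TCT AGT GTG — ATG at 30, stop TAG at 36 → 9 nt.
ORFs ≥ 2 codons: frame -1 10–18 (3 codons), frame -3 30–38 (3 codons). Count = 2.

2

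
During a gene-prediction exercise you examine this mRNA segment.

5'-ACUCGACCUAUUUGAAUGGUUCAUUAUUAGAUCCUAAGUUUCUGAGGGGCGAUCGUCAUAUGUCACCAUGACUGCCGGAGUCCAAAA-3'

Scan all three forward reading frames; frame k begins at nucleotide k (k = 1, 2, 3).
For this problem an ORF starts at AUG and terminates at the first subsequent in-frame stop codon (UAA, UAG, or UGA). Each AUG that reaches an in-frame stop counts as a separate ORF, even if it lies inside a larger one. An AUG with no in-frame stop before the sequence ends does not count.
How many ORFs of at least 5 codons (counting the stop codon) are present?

Frame 1: ACU CGA CCU AUU UGA AUG GUU CAU UAU UAG AUC CUA AGU UUC UGA GGG GCG AUC GUC AUA UGU CAC CAU GAC UGC CGG AGU CCA AAA — AUG at 16, stop UAG at 28 → 15 nt.
Frame 2: CUC GAC CUA UUU GAA UGG UUC AUU AUU AGA UCC UAA GUU UCU GAG GGG CGA UCG UCA UAU GUC ACC AUG ACU GCC GGA GUC CAA — no AUG→stop ORF.
Frame 3: UCG ACC UAU UUG AAU GGU UCA UUA UUA GAU CCU AAG UUU CUG AGG GGC GAU CGU CAU AUG UCA CCA UGA CUG CCG GAG UCC AAA — AUG at 60, stop UGA at 69 → 12 nt.
ORFs ≥ 5 codons: frame 1 16–30 (5 codons). Count = 1.

1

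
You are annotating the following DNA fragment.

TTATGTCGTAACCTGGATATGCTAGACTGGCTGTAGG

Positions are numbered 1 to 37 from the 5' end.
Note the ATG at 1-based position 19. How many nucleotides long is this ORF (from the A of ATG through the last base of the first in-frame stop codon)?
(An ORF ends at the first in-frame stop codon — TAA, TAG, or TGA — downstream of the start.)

18

Codons from position 19: ATG (19–21), CTA (22–24), GAC (25–27), TGG (28–30), CTG (31–33), TAG (34–36).
TAG is the first in-frame stop; ORF spans 19–36, 18 nucleotides.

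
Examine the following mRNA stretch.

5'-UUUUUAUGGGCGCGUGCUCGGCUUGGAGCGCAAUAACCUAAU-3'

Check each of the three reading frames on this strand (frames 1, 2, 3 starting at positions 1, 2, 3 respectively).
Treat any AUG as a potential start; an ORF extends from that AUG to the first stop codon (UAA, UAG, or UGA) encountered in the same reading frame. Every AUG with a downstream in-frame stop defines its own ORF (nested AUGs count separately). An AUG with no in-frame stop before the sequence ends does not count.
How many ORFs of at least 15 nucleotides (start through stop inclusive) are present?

1

Frame 1: UUU UUA UGG GCG CGU GCU CGG CUU GGA GCG CAA UAA CCU AAU — no AUG→stop ORF.
Frame 2: UUU UAU GGG CGC GUG CUC GGC UUG GAG CGC AAU AAC CUA — no AUG→stop ORF.
Frame 3: UUU AUG GGC GCG UGC UCG GCU UGG AGC GCA AUA ACC UAA — AUG at 6, stop UAA at 39 → 36 nt.
ORFs ≥ 15 nucleotides: frame 3 6–41 (36 nucleotides). Count = 1.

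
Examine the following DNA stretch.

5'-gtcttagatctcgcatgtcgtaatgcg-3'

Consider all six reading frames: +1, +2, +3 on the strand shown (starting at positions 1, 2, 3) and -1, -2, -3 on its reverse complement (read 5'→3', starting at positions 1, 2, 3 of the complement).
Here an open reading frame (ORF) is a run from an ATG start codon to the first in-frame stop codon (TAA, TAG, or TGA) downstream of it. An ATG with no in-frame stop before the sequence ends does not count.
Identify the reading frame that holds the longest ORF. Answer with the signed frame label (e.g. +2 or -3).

Reverse complement (5'→3'): CGCATTACGACATGCGAGATCTAAGAC
Frame +1: GTC TTA GAT CTC GCA TGT CGT AAT GCG — no ATG→stop ORF.
Frame +2: TCT TAG ATC TCG CAT GTC GTA ATG — no ATG→stop ORF.
Frame +3: CTT AGA TCT CGC ATG TCG TAA TGC — ATG at 15, stop TAA at 21 → 9 nt.
Frame -1: CGC ATT ACG ACA TGC GAG ATC TAA GAC — no ATG→stop ORF.
Frame -2: GCA TTA CGA CAT GCG AGA TCT AAG — no ATG→stop ORF.
Frame -3: CAT TAC GAC ATG CGA GAT CTA AGA — no ATG→stop ORF.
Longest ORF is 9 nt in frame +3 (positions 15–23).

+3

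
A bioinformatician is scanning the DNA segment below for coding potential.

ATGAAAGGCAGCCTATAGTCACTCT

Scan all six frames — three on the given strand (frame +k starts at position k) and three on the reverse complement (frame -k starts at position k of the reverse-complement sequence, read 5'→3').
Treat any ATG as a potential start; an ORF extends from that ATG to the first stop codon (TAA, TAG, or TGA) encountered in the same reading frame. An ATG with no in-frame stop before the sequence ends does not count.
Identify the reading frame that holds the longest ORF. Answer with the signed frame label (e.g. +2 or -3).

Reverse complement (5'→3'): AGAGTGACTATAGGCTGCCTTTCAT
Frame +1: ATG AAA GGC AGC CTA TAG TCA CTC — ATG at 1, stop TAG at 16 → 18 nt.
Frame +2: TGA AAG GCA GCC TAT AGT CAC TCT — no ATG→stop ORF.
Frame +3: GAA AGG CAG CCT ATA GTC ACT — no ATG→stop ORF.
Frame -1: AGA GTG ACT ATA GGC TGC CTT TCA — no ATG→stop ORF.
Frame -2: GAG TGA CTA TAG GCT GCC TTT CAT — no ATG→stop ORF.
Frame -3: AGT GAC TAT AGG CTG CCT TTC — no ATG→stop ORF.
Longest ORF is 18 nt in frame +1 (positions 1–18).

+1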